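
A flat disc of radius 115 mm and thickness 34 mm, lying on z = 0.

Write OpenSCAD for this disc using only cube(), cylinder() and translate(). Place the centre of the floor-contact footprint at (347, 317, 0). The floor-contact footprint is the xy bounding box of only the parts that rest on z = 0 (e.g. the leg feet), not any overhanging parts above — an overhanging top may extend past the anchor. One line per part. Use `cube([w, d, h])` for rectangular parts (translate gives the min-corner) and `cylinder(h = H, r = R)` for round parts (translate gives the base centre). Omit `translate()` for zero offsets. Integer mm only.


translate([347, 317, 0]) cylinder(h = 34, r = 115);


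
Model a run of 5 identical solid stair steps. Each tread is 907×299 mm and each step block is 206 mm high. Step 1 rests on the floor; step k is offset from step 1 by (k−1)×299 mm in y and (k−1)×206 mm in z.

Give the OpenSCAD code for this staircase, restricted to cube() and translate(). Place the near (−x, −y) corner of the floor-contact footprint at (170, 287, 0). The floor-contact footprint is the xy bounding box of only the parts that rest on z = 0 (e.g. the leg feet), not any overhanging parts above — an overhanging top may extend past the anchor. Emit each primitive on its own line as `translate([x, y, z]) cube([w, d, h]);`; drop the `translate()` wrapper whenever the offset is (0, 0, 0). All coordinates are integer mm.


translate([170, 287, 0]) cube([907, 299, 206]);
translate([170, 586, 206]) cube([907, 299, 206]);
translate([170, 885, 412]) cube([907, 299, 206]);
translate([170, 1184, 618]) cube([907, 299, 206]);
translate([170, 1483, 824]) cube([907, 299, 206]);


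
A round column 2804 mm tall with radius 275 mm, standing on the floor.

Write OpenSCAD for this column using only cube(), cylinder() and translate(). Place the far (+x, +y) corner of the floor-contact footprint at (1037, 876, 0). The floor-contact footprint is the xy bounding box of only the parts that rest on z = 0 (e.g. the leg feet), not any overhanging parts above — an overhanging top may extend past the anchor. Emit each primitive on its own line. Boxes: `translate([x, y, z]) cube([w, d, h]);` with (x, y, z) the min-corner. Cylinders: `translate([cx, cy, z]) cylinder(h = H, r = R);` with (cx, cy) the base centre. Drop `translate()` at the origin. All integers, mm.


translate([762, 601, 0]) cylinder(h = 2804, r = 275);


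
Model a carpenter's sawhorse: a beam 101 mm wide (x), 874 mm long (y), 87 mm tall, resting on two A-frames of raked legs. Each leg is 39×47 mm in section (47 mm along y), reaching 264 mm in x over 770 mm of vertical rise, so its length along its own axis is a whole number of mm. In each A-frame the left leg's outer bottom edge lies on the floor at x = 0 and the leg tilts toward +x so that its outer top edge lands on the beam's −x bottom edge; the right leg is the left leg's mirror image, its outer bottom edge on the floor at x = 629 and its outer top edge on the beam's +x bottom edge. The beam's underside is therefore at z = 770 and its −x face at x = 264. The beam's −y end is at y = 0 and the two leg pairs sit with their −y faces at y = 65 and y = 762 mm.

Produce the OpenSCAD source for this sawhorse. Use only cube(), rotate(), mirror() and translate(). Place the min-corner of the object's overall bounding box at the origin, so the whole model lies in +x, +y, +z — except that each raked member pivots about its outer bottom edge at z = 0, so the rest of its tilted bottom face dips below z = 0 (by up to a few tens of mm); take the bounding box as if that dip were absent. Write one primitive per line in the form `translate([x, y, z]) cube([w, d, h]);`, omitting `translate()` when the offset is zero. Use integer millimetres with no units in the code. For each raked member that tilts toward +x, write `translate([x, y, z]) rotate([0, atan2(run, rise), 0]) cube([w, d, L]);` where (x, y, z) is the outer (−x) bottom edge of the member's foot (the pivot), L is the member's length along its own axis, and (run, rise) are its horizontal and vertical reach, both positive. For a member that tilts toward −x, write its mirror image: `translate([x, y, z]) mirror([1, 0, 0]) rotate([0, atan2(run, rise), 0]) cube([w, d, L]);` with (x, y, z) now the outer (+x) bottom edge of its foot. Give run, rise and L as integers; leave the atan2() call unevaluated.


translate([264, 0, 770]) cube([101, 874, 87]);
translate([0, 65, 0]) rotate([0, atan2(264, 770), 0]) cube([39, 47, 814]);
translate([629, 65, 0]) mirror([1, 0, 0]) rotate([0, atan2(264, 770), 0]) cube([39, 47, 814]);
translate([0, 762, 0]) rotate([0, atan2(264, 770), 0]) cube([39, 47, 814]);
translate([629, 762, 0]) mirror([1, 0, 0]) rotate([0, atan2(264, 770), 0]) cube([39, 47, 814]);


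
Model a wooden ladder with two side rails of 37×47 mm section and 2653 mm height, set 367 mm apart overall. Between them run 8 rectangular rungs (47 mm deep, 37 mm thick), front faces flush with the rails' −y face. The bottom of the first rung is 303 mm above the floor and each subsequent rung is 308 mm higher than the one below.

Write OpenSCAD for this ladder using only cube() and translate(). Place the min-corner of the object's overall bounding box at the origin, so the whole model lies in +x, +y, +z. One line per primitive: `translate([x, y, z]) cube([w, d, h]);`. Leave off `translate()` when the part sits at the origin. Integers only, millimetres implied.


cube([37, 47, 2653]);
translate([330, 0, 0]) cube([37, 47, 2653]);
translate([37, 0, 303]) cube([293, 47, 37]);
translate([37, 0, 611]) cube([293, 47, 37]);
translate([37, 0, 919]) cube([293, 47, 37]);
translate([37, 0, 1227]) cube([293, 47, 37]);
translate([37, 0, 1535]) cube([293, 47, 37]);
translate([37, 0, 1843]) cube([293, 47, 37]);
translate([37, 0, 2151]) cube([293, 47, 37]);
translate([37, 0, 2459]) cube([293, 47, 37]);


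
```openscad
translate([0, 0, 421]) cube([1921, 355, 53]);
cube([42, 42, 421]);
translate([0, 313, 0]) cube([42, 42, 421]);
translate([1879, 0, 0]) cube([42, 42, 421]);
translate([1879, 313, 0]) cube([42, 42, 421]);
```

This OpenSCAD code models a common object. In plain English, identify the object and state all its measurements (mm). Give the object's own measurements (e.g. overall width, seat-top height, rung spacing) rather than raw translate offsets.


A long wooden bench with a 1921 mm (x) × 355 mm (y) seat, 53 mm thick, its top surface 474 mm above the floor. Four 42 mm square legs at the seat corners, flush with the edges, run from z = 0 to the seat underside.


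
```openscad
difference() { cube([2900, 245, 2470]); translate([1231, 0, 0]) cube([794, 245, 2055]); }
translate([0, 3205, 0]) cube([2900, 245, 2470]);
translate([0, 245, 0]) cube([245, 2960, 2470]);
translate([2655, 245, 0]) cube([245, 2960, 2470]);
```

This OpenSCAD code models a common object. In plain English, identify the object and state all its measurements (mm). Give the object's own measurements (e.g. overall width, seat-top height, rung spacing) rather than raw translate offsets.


A single room: four walls, each 2470 mm tall and 245 mm thick, enclosing an outside footprint 2900×3450 mm (x × y), no floor or roof. The front and back walls (−y and +y sides) run the full x-width; the side walls fit between their inner faces. A door opening 794 mm wide and 2055 mm tall is cut through the front wall from the floor up, its −x edge 1231 mm from the wall's −x end.


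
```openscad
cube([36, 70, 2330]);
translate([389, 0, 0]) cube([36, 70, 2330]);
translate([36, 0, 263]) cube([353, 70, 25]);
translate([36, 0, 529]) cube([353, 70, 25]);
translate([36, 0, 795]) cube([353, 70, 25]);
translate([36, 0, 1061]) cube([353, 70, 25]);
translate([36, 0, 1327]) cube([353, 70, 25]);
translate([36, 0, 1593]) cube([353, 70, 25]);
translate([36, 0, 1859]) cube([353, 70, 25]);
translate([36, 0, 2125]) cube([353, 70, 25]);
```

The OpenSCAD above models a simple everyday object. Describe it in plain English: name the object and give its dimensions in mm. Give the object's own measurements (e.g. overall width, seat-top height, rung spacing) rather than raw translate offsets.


A straight ladder. Two 36×70 mm vertical rails, 2330 mm tall, stand 425 mm apart (outside-to-outside) with their front faces coplanar on the −y side. 8 rungs, each 70 mm deep and 25 mm tall, span between the inner faces of the rails, front faces flush with the rails. The lowest rung's underside is at z = 263 mm and rungs are spaced 266 mm apart (underside to underside).


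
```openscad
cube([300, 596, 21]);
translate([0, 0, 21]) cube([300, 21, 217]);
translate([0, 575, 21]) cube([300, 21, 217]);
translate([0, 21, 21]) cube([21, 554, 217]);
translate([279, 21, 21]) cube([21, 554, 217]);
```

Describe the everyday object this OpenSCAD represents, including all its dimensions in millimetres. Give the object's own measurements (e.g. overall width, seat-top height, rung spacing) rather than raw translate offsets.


An open-topped rectangular box: outside dimensions 300×596×238 mm, with a uniform wall and base thickness of 21 mm. The base is a full 300×596 slab on the floor; four walls sit on top of the base. The front and back walls (the −y and +y sides) span the full width; the two side walls fit between them.


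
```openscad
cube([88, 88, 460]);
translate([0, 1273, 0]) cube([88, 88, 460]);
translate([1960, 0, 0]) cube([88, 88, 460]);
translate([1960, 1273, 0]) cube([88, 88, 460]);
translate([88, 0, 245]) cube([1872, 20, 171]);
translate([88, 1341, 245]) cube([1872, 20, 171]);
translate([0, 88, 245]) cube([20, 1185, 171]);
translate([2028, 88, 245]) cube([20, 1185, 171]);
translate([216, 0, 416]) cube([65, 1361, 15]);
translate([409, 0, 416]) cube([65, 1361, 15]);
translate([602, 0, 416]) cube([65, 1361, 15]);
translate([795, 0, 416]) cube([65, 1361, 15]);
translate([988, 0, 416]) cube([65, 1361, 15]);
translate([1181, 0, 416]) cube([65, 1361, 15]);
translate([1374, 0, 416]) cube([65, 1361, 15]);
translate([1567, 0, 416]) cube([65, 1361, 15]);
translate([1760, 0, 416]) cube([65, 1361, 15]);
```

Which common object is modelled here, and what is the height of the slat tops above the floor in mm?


A bed frame. The slat-top height is 431 mm.

Four posts, four rails, and a row of slats — a bed frame. Slats sit on the rails at z = 245 + 171 = 416; with slat thickness 15, the top is 431 mm.


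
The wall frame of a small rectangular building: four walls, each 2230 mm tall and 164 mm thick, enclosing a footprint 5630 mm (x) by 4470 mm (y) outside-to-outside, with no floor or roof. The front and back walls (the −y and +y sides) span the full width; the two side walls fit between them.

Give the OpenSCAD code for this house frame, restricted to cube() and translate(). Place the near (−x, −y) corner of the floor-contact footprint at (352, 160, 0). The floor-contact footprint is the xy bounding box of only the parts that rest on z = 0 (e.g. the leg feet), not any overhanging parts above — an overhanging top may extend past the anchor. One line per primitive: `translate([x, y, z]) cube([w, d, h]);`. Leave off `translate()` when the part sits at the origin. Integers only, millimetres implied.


translate([352, 160, 0]) cube([5630, 164, 2230]);
translate([352, 4466, 0]) cube([5630, 164, 2230]);
translate([352, 324, 0]) cube([164, 4142, 2230]);
translate([5818, 324, 0]) cube([164, 4142, 2230]);


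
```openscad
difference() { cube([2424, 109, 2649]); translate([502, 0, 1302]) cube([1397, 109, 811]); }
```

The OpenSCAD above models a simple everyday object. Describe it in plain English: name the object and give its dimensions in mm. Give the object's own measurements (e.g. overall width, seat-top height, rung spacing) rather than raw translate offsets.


A wall 2424 mm long (x), 109 mm thick (y), 2649 mm tall, with a rectangular window opening cut through it. The opening is 1397 mm wide and 811 mm tall; its sill is at z = 1302 mm and its near (−x) edge is 502 mm from the wall's −x end. The opening passes through the full wall thickness.


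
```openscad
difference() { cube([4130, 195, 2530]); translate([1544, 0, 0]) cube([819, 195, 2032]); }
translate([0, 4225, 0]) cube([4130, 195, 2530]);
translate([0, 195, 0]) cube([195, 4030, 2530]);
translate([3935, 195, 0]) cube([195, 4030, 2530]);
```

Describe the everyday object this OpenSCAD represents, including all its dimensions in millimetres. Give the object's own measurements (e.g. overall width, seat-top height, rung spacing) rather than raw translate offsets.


A single room: four walls, each 2530 mm tall and 195 mm thick, enclosing an outside footprint 4130×4420 mm (x × y), no floor or roof. The front and back walls (−y and +y sides) run the full x-width; the side walls fit between their inner faces. A door opening 819 mm wide and 2032 mm tall is cut through the front wall from the floor up, its −x edge 1544 mm from the wall's −x end.


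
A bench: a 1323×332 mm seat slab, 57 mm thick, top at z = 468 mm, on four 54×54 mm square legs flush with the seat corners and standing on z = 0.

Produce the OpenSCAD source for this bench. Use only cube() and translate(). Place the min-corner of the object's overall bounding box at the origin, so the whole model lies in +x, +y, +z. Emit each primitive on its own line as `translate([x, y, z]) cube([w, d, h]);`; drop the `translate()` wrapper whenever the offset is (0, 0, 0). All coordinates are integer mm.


translate([0, 0, 411]) cube([1323, 332, 57]);
cube([54, 54, 411]);
translate([0, 278, 0]) cube([54, 54, 411]);
translate([1269, 0, 0]) cube([54, 54, 411]);
translate([1269, 278, 0]) cube([54, 54, 411]);


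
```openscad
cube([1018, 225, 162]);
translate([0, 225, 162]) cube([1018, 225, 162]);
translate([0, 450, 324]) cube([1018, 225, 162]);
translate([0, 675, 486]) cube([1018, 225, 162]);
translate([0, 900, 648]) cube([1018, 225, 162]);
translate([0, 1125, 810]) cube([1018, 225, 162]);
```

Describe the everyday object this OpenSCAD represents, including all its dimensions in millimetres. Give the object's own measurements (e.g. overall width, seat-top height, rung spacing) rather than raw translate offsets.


A straight staircase of 6 solid steps. Each step is 1018 mm wide (x), 225 mm deep (y, the going) and 162 mm tall (the rise). The first step rests on the floor; each subsequent step sits one going further in +y and one rise higher in +z, directly behind and above the previous step with no overlap.


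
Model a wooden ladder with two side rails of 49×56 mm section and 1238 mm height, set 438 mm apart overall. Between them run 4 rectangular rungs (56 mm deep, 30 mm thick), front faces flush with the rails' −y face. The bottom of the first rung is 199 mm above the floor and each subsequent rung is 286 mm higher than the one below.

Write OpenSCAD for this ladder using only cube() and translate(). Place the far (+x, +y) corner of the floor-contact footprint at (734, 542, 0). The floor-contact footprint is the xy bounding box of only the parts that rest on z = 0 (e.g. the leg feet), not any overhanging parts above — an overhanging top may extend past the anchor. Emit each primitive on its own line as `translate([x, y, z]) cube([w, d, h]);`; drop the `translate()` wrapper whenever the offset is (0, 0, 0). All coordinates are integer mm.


translate([296, 486, 0]) cube([49, 56, 1238]);
translate([685, 486, 0]) cube([49, 56, 1238]);
translate([345, 486, 199]) cube([340, 56, 30]);
translate([345, 486, 485]) cube([340, 56, 30]);
translate([345, 486, 771]) cube([340, 56, 30]);
translate([345, 486, 1057]) cube([340, 56, 30]);


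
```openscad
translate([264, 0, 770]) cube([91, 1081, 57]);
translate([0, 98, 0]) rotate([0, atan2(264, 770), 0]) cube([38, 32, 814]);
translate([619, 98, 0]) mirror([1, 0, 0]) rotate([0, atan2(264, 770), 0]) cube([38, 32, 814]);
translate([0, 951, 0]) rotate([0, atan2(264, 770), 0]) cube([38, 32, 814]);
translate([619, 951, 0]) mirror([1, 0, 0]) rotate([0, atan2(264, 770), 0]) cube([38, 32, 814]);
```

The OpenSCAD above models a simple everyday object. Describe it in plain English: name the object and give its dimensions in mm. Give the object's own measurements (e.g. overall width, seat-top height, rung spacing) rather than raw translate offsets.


A sawhorse. A 91×1081×57 mm beam (x, y, z) sits on two A-frame leg pairs. Each pair is two raked legs of 38×32 mm section (32 mm along y) splaying symmetrically in x. Each leg rises 770 mm vertically over 264 mm of horizontal reach and is 814 mm long along its own axis. Every leg's outer bottom edge rests on the floor and its outer top edge meets a bottom edge of the beam — the left legs (tilting toward +x) meet the beam's −x bottom edge, the right legs (their mirror images, tilting toward −x) meet its +x bottom edge — so the leg tops tuck under the beam, the beam's underside is 770 mm above the floor, and the feet are 619 mm apart outside-to-outside with the beam centred between them. The two leg pairs are set in 98 mm from either end of the beam.


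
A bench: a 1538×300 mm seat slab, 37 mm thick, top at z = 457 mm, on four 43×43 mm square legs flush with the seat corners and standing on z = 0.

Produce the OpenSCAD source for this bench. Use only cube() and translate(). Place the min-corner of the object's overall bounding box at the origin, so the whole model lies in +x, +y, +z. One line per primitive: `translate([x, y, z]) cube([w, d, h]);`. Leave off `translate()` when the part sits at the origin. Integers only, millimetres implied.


// leg_h = 457 − 37 = 420
translate([0, 0, 420]) cube([1538, 300, 37]);
cube([43, 43, 420]);
translate([0, 257, 0]) cube([43, 43, 420]);
translate([1495, 0, 0]) cube([43, 43, 420]);
translate([1495, 257, 0]) cube([43, 43, 420]);


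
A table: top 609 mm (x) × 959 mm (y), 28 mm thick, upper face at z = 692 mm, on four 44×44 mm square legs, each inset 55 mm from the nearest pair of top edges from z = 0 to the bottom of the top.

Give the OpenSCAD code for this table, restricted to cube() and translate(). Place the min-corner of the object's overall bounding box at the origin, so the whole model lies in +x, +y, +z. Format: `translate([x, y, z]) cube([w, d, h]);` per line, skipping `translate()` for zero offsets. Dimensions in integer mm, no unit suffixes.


translate([0, 0, 664]) cube([609, 959, 28]);
translate([55, 55, 0]) cube([44, 44, 664]);
translate([510, 55, 0]) cube([44, 44, 664]);
translate([55, 860, 0]) cube([44, 44, 664]);
translate([510, 860, 0]) cube([44, 44, 664]);


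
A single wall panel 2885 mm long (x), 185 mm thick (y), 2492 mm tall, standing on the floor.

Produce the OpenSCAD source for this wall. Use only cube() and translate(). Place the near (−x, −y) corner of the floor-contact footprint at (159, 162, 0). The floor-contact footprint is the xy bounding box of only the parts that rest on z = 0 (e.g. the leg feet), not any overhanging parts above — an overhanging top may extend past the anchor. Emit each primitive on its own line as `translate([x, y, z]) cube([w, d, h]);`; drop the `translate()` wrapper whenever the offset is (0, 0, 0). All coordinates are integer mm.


translate([159, 162, 0]) cube([2885, 185, 2492]);


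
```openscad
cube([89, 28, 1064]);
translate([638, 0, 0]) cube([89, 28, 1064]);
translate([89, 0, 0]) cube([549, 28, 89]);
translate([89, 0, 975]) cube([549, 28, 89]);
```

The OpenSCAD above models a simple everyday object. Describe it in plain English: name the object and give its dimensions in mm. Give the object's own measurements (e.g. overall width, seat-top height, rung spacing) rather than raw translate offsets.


A rectangular picture frame lying in the x–z plane (depth along y). The opening is 549 mm wide (x) by 886 mm tall (z), surrounded by a border 89 mm wide on all four sides. The frame is 28 mm deep and is made of two full-height vertical stiles with two horizontal rails fitted between them.


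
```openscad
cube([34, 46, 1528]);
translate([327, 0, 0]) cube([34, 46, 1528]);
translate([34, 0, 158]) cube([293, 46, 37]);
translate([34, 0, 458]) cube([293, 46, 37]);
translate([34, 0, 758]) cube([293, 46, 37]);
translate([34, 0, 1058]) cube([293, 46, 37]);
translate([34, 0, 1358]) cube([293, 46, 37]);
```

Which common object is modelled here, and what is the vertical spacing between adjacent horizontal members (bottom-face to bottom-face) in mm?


A ladder. The rung spacing is 300 mm.

Two tall 34×46 posts with 5 short bars between them — a ladder. Adjacent rungs sit at z = 158 and z = 458, so the spacing is 458 − 158 = 300 mm.


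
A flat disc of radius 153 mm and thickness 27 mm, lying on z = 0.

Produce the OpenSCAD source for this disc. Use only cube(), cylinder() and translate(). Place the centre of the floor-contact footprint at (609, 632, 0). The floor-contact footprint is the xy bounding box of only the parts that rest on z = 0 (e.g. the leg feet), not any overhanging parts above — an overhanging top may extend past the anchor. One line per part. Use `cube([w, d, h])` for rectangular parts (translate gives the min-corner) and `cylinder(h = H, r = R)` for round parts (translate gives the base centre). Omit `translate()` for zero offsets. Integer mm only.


translate([609, 632, 0]) cylinder(h = 27, r = 153);


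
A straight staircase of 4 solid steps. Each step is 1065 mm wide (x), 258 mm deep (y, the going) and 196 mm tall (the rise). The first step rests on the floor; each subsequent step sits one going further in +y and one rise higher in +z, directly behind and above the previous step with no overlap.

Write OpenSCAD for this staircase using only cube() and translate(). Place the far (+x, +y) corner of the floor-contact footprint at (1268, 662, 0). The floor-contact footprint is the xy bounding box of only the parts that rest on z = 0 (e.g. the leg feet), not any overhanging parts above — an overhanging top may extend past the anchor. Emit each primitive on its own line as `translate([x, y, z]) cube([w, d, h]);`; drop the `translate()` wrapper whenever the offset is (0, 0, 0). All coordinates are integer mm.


translate([203, 404, 0]) cube([1065, 258, 196]);
translate([203, 662, 196]) cube([1065, 258, 196]);
translate([203, 920, 392]) cube([1065, 258, 196]);
translate([203, 1178, 588]) cube([1065, 258, 196]);


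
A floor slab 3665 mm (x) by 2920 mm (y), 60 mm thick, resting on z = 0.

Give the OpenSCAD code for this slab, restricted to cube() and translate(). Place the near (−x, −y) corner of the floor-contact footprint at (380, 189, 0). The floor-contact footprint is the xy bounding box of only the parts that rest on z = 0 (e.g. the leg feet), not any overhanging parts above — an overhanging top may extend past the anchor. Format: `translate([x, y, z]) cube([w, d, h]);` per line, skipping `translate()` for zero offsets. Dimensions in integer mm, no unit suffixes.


translate([380, 189, 0]) cube([3665, 2920, 60]);


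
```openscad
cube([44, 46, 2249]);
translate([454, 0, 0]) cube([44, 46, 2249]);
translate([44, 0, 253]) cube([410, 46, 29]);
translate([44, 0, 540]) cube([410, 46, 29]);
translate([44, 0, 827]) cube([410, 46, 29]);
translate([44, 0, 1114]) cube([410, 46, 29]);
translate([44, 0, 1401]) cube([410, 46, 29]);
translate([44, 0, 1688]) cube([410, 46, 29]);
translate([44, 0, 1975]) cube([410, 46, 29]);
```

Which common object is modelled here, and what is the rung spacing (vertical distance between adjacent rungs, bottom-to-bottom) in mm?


A ladder. The rung spacing is 287 mm.

Two tall 44×46 posts with 7 short bars between them — a ladder. Adjacent rungs sit at z = 253 and z = 540, so the spacing is 540 − 253 = 287 mm.


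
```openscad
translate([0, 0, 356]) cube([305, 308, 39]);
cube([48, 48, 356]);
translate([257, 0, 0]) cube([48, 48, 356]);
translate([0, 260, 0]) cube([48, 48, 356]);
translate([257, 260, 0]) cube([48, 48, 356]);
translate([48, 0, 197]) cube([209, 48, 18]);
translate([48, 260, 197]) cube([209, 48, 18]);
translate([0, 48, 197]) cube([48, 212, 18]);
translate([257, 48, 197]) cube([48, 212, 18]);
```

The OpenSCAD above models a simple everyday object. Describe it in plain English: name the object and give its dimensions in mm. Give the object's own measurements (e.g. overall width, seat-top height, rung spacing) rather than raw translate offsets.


A four-legged stool. The seat is a 305×308×39 mm slab whose top surface is at z = 395 mm; four square legs, each 48×48 mm in cross-section, run from the floor (z = 0) to the underside of the seat, each flush with a corner of the seat. Four stretchers, 48 mm wide and 18 mm tall, connect adjacent legs with their undersides at z = 197 mm, each running between the inner faces of the legs it joins and aligned with the legs' outer faces on the other axis.


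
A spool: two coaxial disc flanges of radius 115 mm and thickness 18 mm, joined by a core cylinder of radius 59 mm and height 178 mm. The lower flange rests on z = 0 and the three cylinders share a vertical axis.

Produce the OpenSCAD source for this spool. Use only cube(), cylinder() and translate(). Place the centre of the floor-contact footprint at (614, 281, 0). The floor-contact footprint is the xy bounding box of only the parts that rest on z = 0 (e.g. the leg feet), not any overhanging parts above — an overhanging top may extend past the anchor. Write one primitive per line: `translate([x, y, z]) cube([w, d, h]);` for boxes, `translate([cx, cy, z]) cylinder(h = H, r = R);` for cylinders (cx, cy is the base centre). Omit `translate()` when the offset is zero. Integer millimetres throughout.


translate([614, 281, 0]) cylinder(h = 18, r = 115);
translate([614, 281, 18]) cylinder(h = 178, r = 59);
translate([614, 281, 196]) cylinder(h = 18, r = 115);


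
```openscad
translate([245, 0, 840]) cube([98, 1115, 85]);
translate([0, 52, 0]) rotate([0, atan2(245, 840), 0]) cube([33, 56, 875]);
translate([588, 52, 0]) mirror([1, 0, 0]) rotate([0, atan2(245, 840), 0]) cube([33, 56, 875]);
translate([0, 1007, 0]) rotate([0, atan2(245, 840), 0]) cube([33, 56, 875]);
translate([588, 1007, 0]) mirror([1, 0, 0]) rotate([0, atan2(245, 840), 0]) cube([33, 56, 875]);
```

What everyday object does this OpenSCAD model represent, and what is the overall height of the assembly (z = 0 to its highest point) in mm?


A sawhorse. The overall height is 925 mm.

A beam across two mirrored pairs of raked legs — a sawhorse. The beam's underside is at z = 840 (matching the legs' vertical rise in atan2(245, 840)) and the beam is 85 mm tall, so its top is at 840 + 85 = 925 mm. The raked legs top out at the beam's underside, so that is the highest point.


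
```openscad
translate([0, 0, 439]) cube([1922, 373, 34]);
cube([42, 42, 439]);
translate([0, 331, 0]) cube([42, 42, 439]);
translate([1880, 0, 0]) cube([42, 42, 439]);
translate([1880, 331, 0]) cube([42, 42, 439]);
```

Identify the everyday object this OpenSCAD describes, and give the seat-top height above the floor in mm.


A bench. The seat-top height is 473 mm.

A long slab on four corner posts — a bench. The slab sits at z = 439 with thickness 34, so the top is 439 + 34 = 473 mm.


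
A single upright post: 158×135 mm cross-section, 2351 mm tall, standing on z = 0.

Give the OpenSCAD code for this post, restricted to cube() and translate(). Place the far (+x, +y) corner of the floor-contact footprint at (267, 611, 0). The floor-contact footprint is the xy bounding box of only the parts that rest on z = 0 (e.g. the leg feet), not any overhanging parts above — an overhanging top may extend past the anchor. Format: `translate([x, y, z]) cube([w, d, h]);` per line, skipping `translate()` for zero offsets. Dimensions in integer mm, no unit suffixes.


translate([109, 476, 0]) cube([158, 135, 2351]);


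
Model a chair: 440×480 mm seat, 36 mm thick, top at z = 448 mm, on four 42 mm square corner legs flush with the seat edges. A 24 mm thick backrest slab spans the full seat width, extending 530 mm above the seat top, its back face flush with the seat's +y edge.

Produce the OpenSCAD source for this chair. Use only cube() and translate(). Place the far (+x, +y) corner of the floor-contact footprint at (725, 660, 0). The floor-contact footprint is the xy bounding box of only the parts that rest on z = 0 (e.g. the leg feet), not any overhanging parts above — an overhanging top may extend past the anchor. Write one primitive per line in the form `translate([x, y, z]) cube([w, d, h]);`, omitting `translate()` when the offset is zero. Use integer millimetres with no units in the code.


// leg_h = 448 - 36 = 412
translate([285, 180, 412]) cube([440, 480, 36]);
translate([285, 180, 0]) cube([42, 42, 412]);
translate([683, 180, 0]) cube([42, 42, 412]);
translate([285, 618, 0]) cube([42, 42, 412]);
translate([683, 618, 0]) cube([42, 42, 412]);
translate([285, 636, 448]) cube([440, 24, 530]);


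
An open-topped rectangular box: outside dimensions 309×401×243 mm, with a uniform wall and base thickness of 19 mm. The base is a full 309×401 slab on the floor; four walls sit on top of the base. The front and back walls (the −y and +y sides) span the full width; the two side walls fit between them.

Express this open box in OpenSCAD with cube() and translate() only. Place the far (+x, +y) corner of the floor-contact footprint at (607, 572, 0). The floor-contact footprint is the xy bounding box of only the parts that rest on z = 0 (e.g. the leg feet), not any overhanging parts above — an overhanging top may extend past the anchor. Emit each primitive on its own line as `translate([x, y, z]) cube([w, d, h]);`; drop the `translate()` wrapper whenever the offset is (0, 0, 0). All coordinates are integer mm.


translate([298, 171, 0]) cube([309, 401, 19]);
translate([298, 171, 19]) cube([309, 19, 224]);
translate([298, 553, 19]) cube([309, 19, 224]);
translate([298, 190, 19]) cube([19, 363, 224]);
translate([588, 190, 19]) cube([19, 363, 224]);


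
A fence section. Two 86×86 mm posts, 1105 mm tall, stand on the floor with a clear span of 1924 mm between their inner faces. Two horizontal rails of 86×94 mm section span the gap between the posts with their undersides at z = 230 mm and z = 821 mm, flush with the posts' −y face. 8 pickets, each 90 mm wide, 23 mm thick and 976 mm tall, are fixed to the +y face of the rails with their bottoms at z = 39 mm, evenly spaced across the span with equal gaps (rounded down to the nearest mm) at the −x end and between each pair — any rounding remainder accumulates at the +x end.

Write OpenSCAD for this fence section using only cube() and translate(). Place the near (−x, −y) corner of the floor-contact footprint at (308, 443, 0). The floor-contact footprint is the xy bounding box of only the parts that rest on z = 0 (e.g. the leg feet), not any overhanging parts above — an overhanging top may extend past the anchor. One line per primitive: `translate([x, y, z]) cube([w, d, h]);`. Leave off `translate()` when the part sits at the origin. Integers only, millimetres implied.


translate([308, 443, 0]) cube([86, 86, 1105]);
translate([2318, 443, 0]) cube([86, 86, 1105]);
translate([394, 443, 230]) cube([1924, 86, 94]);
translate([394, 443, 821]) cube([1924, 86, 94]);
translate([527, 529, 39]) cube([90, 23, 976]);
translate([750, 529, 39]) cube([90, 23, 976]);
translate([973, 529, 39]) cube([90, 23, 976]);
translate([1196, 529, 39]) cube([90, 23, 976]);
translate([1419, 529, 39]) cube([90, 23, 976]);
translate([1642, 529, 39]) cube([90, 23, 976]);
translate([1865, 529, 39]) cube([90, 23, 976]);
translate([2088, 529, 39]) cube([90, 23, 976]);


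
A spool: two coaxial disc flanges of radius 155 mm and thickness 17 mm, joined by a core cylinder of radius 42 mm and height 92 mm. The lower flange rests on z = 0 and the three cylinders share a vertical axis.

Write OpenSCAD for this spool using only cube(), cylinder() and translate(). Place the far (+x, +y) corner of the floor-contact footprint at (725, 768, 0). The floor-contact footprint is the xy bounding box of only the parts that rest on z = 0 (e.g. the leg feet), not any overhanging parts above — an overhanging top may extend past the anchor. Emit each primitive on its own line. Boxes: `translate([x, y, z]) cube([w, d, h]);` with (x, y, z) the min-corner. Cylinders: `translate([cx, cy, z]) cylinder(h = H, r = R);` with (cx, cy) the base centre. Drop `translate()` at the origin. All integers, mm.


translate([570, 613, 0]) cylinder(h = 17, r = 155);
translate([570, 613, 17]) cylinder(h = 92, r = 42);
translate([570, 613, 109]) cylinder(h = 17, r = 155);


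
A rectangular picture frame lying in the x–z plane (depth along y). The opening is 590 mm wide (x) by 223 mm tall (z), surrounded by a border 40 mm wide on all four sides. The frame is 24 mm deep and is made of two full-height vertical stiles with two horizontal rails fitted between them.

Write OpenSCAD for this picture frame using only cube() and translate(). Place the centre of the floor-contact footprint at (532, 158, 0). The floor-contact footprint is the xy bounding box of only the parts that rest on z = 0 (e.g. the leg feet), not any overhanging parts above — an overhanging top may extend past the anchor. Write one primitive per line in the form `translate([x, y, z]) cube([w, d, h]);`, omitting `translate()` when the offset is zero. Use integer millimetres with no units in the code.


translate([197, 146, 0]) cube([40, 24, 303]);
translate([827, 146, 0]) cube([40, 24, 303]);
translate([237, 146, 0]) cube([590, 24, 40]);
translate([237, 146, 263]) cube([590, 24, 40]);


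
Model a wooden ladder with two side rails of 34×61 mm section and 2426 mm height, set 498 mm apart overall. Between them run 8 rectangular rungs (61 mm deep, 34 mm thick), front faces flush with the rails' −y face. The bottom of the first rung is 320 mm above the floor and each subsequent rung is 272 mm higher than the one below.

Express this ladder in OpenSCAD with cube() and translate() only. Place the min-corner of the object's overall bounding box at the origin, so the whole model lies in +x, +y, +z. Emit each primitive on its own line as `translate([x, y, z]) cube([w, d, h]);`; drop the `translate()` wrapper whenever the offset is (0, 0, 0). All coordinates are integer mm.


// rung span = 498 - 2*34 = 430
// rung[k] z = 320 + k*272
cube([34, 61, 2426]);
translate([464, 0, 0]) cube([34, 61, 2426]);
translate([34, 0, 320]) cube([430, 61, 34]);
translate([34, 0, 592]) cube([430, 61, 34]);
translate([34, 0, 864]) cube([430, 61, 34]);
translate([34, 0, 1136]) cube([430, 61, 34]);
translate([34, 0, 1408]) cube([430, 61, 34]);
translate([34, 0, 1680]) cube([430, 61, 34]);
translate([34, 0, 1952]) cube([430, 61, 34]);
translate([34, 0, 2224]) cube([430, 61, 34]);


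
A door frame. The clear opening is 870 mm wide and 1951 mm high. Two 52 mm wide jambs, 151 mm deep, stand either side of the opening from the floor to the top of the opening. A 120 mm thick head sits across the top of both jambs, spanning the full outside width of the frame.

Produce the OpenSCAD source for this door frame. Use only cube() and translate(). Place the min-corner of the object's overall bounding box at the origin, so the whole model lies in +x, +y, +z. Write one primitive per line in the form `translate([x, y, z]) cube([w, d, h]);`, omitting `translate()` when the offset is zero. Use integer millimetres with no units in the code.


cube([52, 151, 1951]);
translate([922, 0, 0]) cube([52, 151, 1951]);
translate([0, 0, 1951]) cube([974, 151, 120]);


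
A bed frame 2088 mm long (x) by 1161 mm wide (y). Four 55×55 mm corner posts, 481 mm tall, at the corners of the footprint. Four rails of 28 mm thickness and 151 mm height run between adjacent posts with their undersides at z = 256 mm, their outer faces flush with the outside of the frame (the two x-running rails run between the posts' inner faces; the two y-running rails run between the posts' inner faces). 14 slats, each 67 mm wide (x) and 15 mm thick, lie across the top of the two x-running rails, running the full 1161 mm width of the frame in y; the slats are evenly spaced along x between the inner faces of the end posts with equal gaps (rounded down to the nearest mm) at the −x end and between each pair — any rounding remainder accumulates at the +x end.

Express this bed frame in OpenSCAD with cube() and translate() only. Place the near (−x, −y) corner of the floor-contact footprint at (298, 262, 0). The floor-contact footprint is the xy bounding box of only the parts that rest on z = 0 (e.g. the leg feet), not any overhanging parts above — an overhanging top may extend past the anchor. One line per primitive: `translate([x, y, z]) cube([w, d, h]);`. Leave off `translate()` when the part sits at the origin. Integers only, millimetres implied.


// slat z = rail_z + rail_h = 256 + 151 = 407
// slat gap = ⌊(1978 − 14·67) / 15⌋ = 69
translate([298, 262, 0]) cube([55, 55, 481]);
translate([298, 1368, 0]) cube([55, 55, 481]);
translate([2331, 262, 0]) cube([55, 55, 481]);
translate([2331, 1368, 0]) cube([55, 55, 481]);
translate([353, 262, 256]) cube([1978, 28, 151]);
translate([353, 1395, 256]) cube([1978, 28, 151]);
translate([298, 317, 256]) cube([28, 1051, 151]);
translate([2358, 317, 256]) cube([28, 1051, 151]);
translate([422, 262, 407]) cube([67, 1161, 15]);
translate([558, 262, 407]) cube([67, 1161, 15]);
translate([694, 262, 407]) cube([67, 1161, 15]);
translate([830, 262, 407]) cube([67, 1161, 15]);
translate([966, 262, 407]) cube([67, 1161, 15]);
translate([1102, 262, 407]) cube([67, 1161, 15]);
translate([1238, 262, 407]) cube([67, 1161, 15]);
translate([1374, 262, 407]) cube([67, 1161, 15]);
translate([1510, 262, 407]) cube([67, 1161, 15]);
translate([1646, 262, 407]) cube([67, 1161, 15]);
translate([1782, 262, 407]) cube([67, 1161, 15]);
translate([1918, 262, 407]) cube([67, 1161, 15]);
translate([2054, 262, 407]) cube([67, 1161, 15]);
translate([2190, 262, 407]) cube([67, 1161, 15]);


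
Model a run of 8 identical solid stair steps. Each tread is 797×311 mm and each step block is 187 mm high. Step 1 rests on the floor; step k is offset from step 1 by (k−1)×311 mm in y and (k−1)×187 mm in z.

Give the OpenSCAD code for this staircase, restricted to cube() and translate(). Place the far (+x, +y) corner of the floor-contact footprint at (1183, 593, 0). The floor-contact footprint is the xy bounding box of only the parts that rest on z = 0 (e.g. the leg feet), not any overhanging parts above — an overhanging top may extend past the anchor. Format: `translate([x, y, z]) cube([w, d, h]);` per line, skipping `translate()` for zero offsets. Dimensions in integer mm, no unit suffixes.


translate([386, 282, 0]) cube([797, 311, 187]);
translate([386, 593, 187]) cube([797, 311, 187]);
translate([386, 904, 374]) cube([797, 311, 187]);
translate([386, 1215, 561]) cube([797, 311, 187]);
translate([386, 1526, 748]) cube([797, 311, 187]);
translate([386, 1837, 935]) cube([797, 311, 187]);
translate([386, 2148, 1122]) cube([797, 311, 187]);
translate([386, 2459, 1309]) cube([797, 311, 187]);


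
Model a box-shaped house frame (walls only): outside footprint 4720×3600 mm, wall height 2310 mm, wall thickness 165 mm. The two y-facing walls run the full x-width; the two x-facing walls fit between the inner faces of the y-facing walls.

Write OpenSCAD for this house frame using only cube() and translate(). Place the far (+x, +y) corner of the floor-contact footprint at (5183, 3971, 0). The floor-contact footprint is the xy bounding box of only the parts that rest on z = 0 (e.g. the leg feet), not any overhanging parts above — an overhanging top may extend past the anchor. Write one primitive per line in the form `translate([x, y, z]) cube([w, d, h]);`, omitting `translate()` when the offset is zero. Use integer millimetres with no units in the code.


translate([463, 371, 0]) cube([4720, 165, 2310]);
translate([463, 3806, 0]) cube([4720, 165, 2310]);
translate([463, 536, 0]) cube([165, 3270, 2310]);
translate([5018, 536, 0]) cube([165, 3270, 2310]);


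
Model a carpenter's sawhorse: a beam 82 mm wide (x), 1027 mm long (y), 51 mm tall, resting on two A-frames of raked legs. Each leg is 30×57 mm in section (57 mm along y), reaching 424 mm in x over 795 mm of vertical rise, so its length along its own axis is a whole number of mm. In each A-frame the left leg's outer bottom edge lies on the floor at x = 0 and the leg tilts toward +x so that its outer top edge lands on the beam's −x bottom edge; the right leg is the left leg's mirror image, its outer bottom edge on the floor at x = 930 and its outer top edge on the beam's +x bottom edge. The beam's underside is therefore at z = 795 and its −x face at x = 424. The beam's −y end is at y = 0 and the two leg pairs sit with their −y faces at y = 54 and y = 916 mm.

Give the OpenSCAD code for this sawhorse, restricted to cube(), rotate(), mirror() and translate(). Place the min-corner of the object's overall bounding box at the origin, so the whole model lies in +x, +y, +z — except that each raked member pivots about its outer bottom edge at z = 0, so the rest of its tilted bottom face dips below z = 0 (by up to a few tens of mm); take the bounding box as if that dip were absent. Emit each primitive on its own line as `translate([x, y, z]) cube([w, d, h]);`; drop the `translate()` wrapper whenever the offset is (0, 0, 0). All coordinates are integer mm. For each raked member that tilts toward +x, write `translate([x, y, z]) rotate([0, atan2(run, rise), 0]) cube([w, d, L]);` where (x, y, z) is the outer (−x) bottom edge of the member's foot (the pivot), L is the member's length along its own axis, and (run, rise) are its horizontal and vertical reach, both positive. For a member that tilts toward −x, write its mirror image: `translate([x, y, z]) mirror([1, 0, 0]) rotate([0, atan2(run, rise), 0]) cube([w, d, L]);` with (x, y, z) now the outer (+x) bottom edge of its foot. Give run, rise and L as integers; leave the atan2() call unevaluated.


// leg length = √(424² + 795²) = 901
// right-leg outer foot x = 2·424 + 82 = 930
// beam min-corner = (424, 0, 795)
translate([424, 0, 795]) cube([82, 1027, 51]);
translate([0, 54, 0]) rotate([0, atan2(424, 795), 0]) cube([30, 57, 901]);
translate([930, 54, 0]) mirror([1, 0, 0]) rotate([0, atan2(424, 795), 0]) cube([30, 57, 901]);
translate([0, 916, 0]) rotate([0, atan2(424, 795), 0]) cube([30, 57, 901]);
translate([930, 916, 0]) mirror([1, 0, 0]) rotate([0, atan2(424, 795), 0]) cube([30, 57, 901]);
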